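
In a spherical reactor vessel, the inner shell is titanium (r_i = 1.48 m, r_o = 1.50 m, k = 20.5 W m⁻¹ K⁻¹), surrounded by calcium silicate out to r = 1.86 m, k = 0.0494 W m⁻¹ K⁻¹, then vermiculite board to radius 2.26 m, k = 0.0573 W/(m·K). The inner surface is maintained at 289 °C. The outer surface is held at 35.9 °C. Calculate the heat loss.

Q = 744 W

Series thermal resistances, inner to outer:
  R_titanium = (1/1.48 − 1/1.50)/(4πk) = 0.009009/(4π·20.5) = 3.497×10^-5 K/W
  R_calcium silicate = (1/1.50 − 1/1.86)/(4πk) = 0.1290/(4π·0.0494) = 0.2079 K/W
  R_vermiculite board = (1/1.86 − 1/2.26)/(4πk) = 0.09516/(4π·0.0573) = 0.1322 K/W
ΣR = 3.497×10^-5 + 0.2079 + 0.1322 = 0.3401 K/W
Q = ΔT/ΣR = (289 °C − 35.9 °C)/0.3401 = 744 W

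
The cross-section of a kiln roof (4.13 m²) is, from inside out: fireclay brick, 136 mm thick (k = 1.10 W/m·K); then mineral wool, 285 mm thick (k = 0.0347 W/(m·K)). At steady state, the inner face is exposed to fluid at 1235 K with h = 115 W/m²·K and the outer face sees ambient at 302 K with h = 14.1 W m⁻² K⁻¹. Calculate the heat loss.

Q = 458 W

Series thermal resistances, inner to outer:
  R_conv,in = 1/(hA) = 1/(115·4.13) = 0.002105 K/W
  R_fireclay brick = L/(kA) = 0.136/(1.10·4.13) = 0.02994 K/W
  R_mineral wool = L/(kA) = 0.285/(0.0347·4.13) = 1.989 K/W
  R_conv,out = 1/(hA) = 1/(14.1·4.13) = 0.01717 K/W
ΣR = 0.002105 + 0.02994 + 1.989 + 0.01717 = 2.038 K/W
Q = ΔT/ΣR = (1235 K − 302 K)/2.038 = 458 W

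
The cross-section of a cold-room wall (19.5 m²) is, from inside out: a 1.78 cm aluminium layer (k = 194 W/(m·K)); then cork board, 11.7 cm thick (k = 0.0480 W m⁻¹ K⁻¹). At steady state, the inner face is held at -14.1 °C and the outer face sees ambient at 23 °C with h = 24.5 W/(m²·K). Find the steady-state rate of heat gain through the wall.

Q = 292 W

Resistance network (inner→outer):
  R_aluminium = L/(kA) = 0.0178/(194·19.5) = 4.705×10^-6 K/W
  R_cork board = L/(kA) = 0.117/(0.0480·19.5) = 0.1250 K/W
  R_conv,out = 1/(hA) = 1/(24.5·19.5) = 0.002093 K/W
ΣR = 4.705×10^-6 + 0.1250 + 0.002093 = 0.1271 K/W
Q = ΔT/ΣR = (-14.1 °C − 23 °C)/0.1271 = -292 W
(Negative Q ⇒ heat flows inward; heat gain = 292 W.)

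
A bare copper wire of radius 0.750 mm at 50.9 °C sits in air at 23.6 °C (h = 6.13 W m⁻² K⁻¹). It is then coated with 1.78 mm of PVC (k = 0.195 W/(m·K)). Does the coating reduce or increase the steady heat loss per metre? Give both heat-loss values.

increases: 0.789 → 2.43 W/m

Critical radius for a cylinder: r_cr = k/h = 0.0318 m = 3.18 cm.
Outer radius after coating: r₂ = 7.50×10^-4 + 0.00178 = 0.002530 m.
Since r₁ < r_cr and r₂ ≤ r_cr, the coating moves toward the maximum at r_cr — heat loss rises.
Bare: R = 1/(2πr₁h) = 34.62 m·K/W; Q = 27.3/34.62 = 0.789 W/m.
Coated: R = R_cond + R_conv = 11.25 m·K/W; Q = 27.3/11.25 = 2.43 W/m.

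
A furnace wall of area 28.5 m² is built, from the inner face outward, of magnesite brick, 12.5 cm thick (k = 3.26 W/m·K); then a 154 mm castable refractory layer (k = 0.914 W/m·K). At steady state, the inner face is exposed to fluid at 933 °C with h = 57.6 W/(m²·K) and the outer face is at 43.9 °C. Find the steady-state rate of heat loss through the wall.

Resistance network (inner→outer):
  R_conv,in = 1/(hA) = 1/(57.6·28.5) = 6.092×10^-4 K/W
  R_magnesite brick = L/(kA) = 0.125/(3.26·28.5) = 0.001345 K/W
  R_castable refractory = L/(kA) = 0.154/(0.914·28.5) = 0.005912 K/W
ΣR = 6.092×10^-4 + 0.001345 + 0.005912 = 0.007866 K/W
Q = ΔT/ΣR = (933 °C − 43.9 °C)/0.007866 = 1.13×10^5 W

Q = 1.13×10^5 W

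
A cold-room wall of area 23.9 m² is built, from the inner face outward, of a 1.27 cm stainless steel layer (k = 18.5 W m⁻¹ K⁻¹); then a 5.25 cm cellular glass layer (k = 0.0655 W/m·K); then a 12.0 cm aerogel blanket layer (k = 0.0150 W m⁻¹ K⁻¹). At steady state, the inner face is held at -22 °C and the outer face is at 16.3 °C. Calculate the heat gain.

Series thermal resistances, inner to outer:
  R_stainless steel = L/(kA) = 0.0127/(18.5·23.9) = 2.872×10^-5 K/W
  R_cellular glass = L/(kA) = 0.0525/(0.0655·23.9) = 0.03354 K/W
  R_aerogel blanket = L/(kA) = 0.120/(0.0150·23.9) = 0.3347 K/W
ΣR = 2.872×10^-5 + 0.03354 + 0.3347 = 0.3683 K/W
Q = ΔT/ΣR = (-22 °C − 16.3 °C)/0.3683 = -104 W
(Negative Q ⇒ heat flows inward; heat gain = 104 W.)

Q = 104 W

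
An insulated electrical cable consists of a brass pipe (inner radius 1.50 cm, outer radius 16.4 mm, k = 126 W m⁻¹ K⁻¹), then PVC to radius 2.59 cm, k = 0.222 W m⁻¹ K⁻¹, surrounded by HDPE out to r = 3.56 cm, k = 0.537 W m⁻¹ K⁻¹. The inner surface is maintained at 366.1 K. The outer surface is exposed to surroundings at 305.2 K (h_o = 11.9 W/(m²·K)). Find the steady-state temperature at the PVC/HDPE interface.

Series thermal resistances, inner to outer:
  R'_brass = ln(0.0164/0.0150)/(2πk) = 0.08923/(2π·126) = 1.127×10^-4 m·K/W
  R'_PVC = ln(0.0259/0.0164)/(2πk) = 0.4570/(2π·0.222) = 0.3276 m·K/W
  R'_HDPE = ln(0.0356/0.0259)/(2πk) = 0.3181/(2π·0.537) = 0.09428 m·K/W
  R'_conv,out = 1/(2πr h) = 1/(2π·0.0356·11.9) = 0.3757 m·K/W
ΣR = 1.127×10^-4 + 0.3276 + 0.09428 + 0.3757 = 0.7977 m·K/W
Q' = ΔT/ΣR = (366.1 K − 305.2 K)/0.7977 = 76.34 W/m
From the inner boundary to the PVC/HDPE interface, ΣR_partial = 0.3277 m·K/W.
T_interface = T_in − Q'·ΣR_partial = 366.1 K − (76.34)(0.3277) = 341.1 K

T = 341.1 K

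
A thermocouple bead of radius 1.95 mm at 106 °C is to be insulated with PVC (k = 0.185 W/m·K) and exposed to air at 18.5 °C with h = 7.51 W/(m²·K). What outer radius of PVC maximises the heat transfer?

For a sphere, r_cr = 2k_ins/h = 2·0.185/7.51 = 0.0493 m = 4.93 cm

r_cr = 4.93 cm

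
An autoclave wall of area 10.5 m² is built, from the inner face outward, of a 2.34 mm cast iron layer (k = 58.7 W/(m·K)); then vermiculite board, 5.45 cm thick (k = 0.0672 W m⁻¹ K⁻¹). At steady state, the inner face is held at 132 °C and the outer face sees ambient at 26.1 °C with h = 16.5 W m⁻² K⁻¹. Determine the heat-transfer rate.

Series thermal resistances, inner to outer:
  R_cast iron = L/(kA) = 0.00234/(58.7·10.5) = 3.797×10^-6 K/W
  R_vermiculite board = L/(kA) = 0.0545/(0.0672·10.5) = 0.07724 K/W
  R_conv,out = 1/(hA) = 1/(16.5·10.5) = 0.005772 K/W
ΣR = 3.797×10^-6 + 0.07724 + 0.005772 = 0.08302 K/W
Q = ΔT/ΣR = (132 °C − 26.1 °C)/0.08302 = 1280 W

Q = 1280 W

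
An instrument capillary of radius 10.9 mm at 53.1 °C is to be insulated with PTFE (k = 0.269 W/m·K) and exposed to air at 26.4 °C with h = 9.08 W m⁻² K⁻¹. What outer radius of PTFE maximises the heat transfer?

For a cylinder, r_cr = k_ins/h = 0.269/9.08 = 0.0296 m = 2.96 cm

r_cr = 2.96 cm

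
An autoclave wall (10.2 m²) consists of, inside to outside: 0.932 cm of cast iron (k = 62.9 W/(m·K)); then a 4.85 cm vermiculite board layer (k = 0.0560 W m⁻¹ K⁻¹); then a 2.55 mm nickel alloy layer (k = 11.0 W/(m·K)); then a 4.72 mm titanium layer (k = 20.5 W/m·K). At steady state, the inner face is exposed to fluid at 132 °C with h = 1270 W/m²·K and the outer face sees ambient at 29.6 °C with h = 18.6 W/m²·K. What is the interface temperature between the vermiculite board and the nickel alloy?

Series thermal resistances, inner to outer:
  R_conv,in = 1/(hA) = 1/(1270·10.2) = 7.720×10^-5 K/W
  R_cast iron = L/(kA) = 0.00932/(62.9·10.2) = 1.453×10^-5 K/W
  R_vermiculite board = L/(kA) = 0.0485/(0.0560·10.2) = 0.08491 K/W
  R_nickel alloy = L/(kA) = 0.00255/(11.0·10.2) = 2.273×10^-5 K/W
  R_titanium = L/(kA) = 0.00472/(20.5·10.2) = 2.257×10^-5 K/W
  R_conv,out = 1/(hA) = 1/(18.6·10.2) = 0.005271 K/W
ΣR = 7.720×10^-5 + 1.453×10^-5 + 0.08491 + 2.273×10^-5 + 2.257×10^-5 + 0.005271 = 0.09032 K/W
Q = ΔT/ΣR = (132 °C − 29.6 °C)/0.09032 = 1134 W
From the inner boundary to the vermiculite board/nickel alloy interface, ΣR_partial = 0.08500 K/W.
T_interface = T_in − Q·ΣR_partial = 132 °C − (1134)(0.08500) = 35.6 °C

T = 35.6 °C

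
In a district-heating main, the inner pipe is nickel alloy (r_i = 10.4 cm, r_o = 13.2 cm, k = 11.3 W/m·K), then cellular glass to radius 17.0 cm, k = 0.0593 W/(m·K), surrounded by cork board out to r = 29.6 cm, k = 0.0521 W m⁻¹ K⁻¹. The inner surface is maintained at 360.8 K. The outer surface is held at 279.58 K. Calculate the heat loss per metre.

Q' = 34.2 W/m

Resistance network (inner→outer):
  R'_nickel alloy = ln(0.132/0.104)/(2πk) = 0.2384/(2π·11.3) = 0.003358 m·K/W
  R'_cellular glass = ln(0.170/0.132)/(2πk) = 0.2530/(2π·0.0593) = 0.6790 m·K/W
  R'_cork board = ln(0.296/0.170)/(2πk) = 0.5546/(2π·0.0521) = 1.694 m·K/W
ΣR = 0.003358 + 0.6790 + 1.694 = 2.376 m·K/W
Q' = ΔT/ΣR = (360.8 K − 279.58 K)/2.376 = 34.2 W/m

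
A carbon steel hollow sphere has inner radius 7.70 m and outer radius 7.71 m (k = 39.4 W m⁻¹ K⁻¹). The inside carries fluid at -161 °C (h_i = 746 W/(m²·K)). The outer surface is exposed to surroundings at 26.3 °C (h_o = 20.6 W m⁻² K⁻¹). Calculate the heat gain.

Treat each layer as a resistance in series:
  R_conv,in = 1/(4πr²h) = 1/(4π·7.70²·746) = 1.799×10^-6 K/W
  R_carbon steel = (1/7.70 − 1/7.71)/(4πk) = 1.684×10^-4/(4π·39.4) = 3.402×10^-7 K/W
  R_conv,out = 1/(4πr²h) = 1/(4π·7.71²·20.6) = 6.499×10^-5 K/W
ΣR = 1.799×10^-6 + 3.402×10^-7 + 6.499×10^-5 = 6.713×10^-5 K/W
Q = ΔT/ΣR = (-161 °C − 26.3 °C)/6.713×10^-5 = -2.79×10^6 W
(Negative Q ⇒ heat flows inward; heat gain = 2.79×10^6 W.)

Q = 2790 kW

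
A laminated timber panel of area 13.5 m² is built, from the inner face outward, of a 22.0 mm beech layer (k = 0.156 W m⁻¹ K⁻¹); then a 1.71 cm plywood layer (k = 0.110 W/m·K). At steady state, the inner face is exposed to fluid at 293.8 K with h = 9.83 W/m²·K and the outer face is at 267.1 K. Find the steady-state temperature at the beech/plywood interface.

Resistance network (inner→outer):
  R_conv,in = 1/(hA) = 1/(9.83·13.5) = 0.007536 K/W
  R_beech = L/(kA) = 0.0220/(0.156·13.5) = 0.01045 K/W
  R_plywood = L/(kA) = 0.0171/(0.110·13.5) = 0.01152 K/W
ΣR = 0.007536 + 0.01045 + 0.01152 = 0.02951 K/W
Q = ΔT/ΣR = (293.8 K − 267.1 K)/0.02951 = 904.8 W
From the inner boundary to the beech/plywood interface, ΣR_partial = 0.01799 K/W.
T_interface = T_in − Q·ΣR_partial = 293.8 K − (904.8)(0.01799) = 277.52 K

T = 277.52 K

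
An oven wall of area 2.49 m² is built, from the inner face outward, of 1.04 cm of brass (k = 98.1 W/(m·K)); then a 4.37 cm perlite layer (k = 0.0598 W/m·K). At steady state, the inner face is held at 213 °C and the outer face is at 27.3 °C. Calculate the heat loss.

Resistance network (inner→outer):
  R_brass = L/(kA) = 0.0104/(98.1·2.49) = 4.258×10^-5 K/W
  R_perlite = L/(kA) = 0.0437/(0.0598·2.49) = 0.2935 K/W
ΣR = 4.258×10^-5 + 0.2935 = 0.2935 K/W
Q = ΔT/ΣR = (213 °C − 27.3 °C)/0.2935 = 633 W

Q = 633 W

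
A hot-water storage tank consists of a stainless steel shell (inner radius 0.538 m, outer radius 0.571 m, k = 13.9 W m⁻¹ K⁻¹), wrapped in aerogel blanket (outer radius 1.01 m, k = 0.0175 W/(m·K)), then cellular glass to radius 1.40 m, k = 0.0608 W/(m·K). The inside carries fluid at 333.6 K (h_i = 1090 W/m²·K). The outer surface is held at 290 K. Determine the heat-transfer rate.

Q = 11.4 W

Treat each layer as a resistance in series:
  R_conv,in = 1/(4πr²h) = 1/(4π·0.538²·1090) = 2.522×10^-4 K/W
  R_stainless steel = (1/0.538 − 1/0.571)/(4πk) = 0.1074/(4π·13.9) = 6.150×10^-4 K/W
  R_aerogel blanket = (1/0.571 − 1/1.01)/(4πk) = 0.7612/(4π·0.0175) = 3.461 K/W
  R_cellular glass = (1/1.01 − 1/1.40)/(4πk) = 0.2758/(4π·0.0608) = 0.3610 K/W
ΣR = 2.522×10^-4 + 6.150×10^-4 + 3.461 + 0.3610 = 3.823 K/W
Q = ΔT/ΣR = (333.6 K − 290 K)/3.823 = 11.4 W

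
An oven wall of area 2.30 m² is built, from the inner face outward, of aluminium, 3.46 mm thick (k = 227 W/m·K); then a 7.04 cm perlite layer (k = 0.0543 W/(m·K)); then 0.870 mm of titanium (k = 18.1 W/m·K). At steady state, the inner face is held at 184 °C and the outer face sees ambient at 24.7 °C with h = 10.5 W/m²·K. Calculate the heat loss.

Q = 263 W

Treat each layer as a resistance in series:
  R_aluminium = L/(kA) = 0.00346/(227·2.30) = 6.627×10^-6 K/W
  R_perlite = L/(kA) = 0.0704/(0.0543·2.30) = 0.5637 K/W
  R_titanium = L/(kA) = 8.70×10^-4/(18.1·2.30) = 2.090×10^-5 K/W
  R_conv,out = 1/(hA) = 1/(10.5·2.30) = 0.04141 K/W
ΣR = 6.627×10^-6 + 0.5637 + 2.090×10^-5 + 0.04141 = 0.6051 K/W
Q = ΔT/ΣR = (184 °C − 24.7 °C)/0.6051 = 263 W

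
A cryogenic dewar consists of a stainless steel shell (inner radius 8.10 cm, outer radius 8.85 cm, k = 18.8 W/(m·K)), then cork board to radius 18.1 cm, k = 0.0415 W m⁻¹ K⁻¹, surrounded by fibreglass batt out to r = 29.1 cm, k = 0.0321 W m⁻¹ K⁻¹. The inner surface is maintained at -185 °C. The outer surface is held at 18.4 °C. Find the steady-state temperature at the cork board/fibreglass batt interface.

Resistance network (inner→outer):
  R_stainless steel = (1/0.0810 − 1/0.0885)/(4πk) = 1.046/(4π·18.8) = 0.004429 K/W
  R_cork board = (1/0.0885 − 1/0.181)/(4πk) = 5.775/(4π·0.0415) = 11.07 K/W
  R_fibreglass batt = (1/0.181 − 1/0.291)/(4πk) = 2.088/(4π·0.0321) = 5.177 K/W
ΣR = 0.004429 + 11.07 + 5.177 = 16.25 K/W
Q = ΔT/ΣR = (-185 °C − 18.4 °C)/16.25 = -12.52 W
From the inner boundary to the cork board/fibreglass batt interface, ΣR_partial = 11.07 K/W.
T_interface = T_in − Q·ΣR_partial = -185 °C − (-12.52)(11.07) = -46.4 °C

T = -46.4 °C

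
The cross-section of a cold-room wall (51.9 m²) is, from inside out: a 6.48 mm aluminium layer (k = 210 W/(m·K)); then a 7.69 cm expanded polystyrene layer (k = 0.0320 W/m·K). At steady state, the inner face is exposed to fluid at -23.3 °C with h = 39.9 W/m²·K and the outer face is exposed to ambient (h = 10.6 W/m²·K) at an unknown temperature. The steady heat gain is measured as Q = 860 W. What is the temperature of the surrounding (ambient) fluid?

T_out = 18.5 °C

Sum the resistances:
  R_conv,in = 1/(hA) = 1/(39.9·51.9) = 4.829×10^-4 K/W
  R_aluminium = L/(kA) = 0.00648/(210·51.9) = 5.945×10^-7 K/W
  R_expanded polystyrene = L/(kA) = 0.0769/(0.0320·51.9) = 0.04630 K/W
  R_conv,out = 1/(hA) = 1/(10.6·51.9) = 0.001818 K/W
ΣR = 0.04860 K/W
ΔT = Q·ΣR = 860 × 0.04860 = 41.80 K
Heat flows inward, so T_out = T_in + ΔT = -23.3 + 41.80 = 18.5 °C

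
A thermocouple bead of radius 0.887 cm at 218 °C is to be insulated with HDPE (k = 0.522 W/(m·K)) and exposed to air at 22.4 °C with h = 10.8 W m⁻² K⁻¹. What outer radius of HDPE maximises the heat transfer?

r_cr = 9.67 cm

For a sphere, r_cr = 2k_ins/h = 2·0.522/10.8 = 0.0967 m = 9.67 cm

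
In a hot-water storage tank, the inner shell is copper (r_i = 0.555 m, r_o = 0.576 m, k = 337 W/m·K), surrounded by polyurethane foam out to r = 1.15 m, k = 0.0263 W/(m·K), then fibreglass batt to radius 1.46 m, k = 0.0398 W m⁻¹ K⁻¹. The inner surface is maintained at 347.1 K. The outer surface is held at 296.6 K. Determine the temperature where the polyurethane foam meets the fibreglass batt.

Resistance network (inner→outer):
  R_copper = (1/0.555 − 1/0.576)/(4πk) = 0.06569/(4π·337) = 1.551×10^-5 K/W
  R_polyurethane foam = (1/0.576 − 1/1.15)/(4πk) = 0.8665/(4π·0.0263) = 2.622 K/W
  R_fibreglass batt = (1/1.15 − 1/1.46)/(4πk) = 0.1846/(4π·0.0398) = 0.3692 K/W
ΣR = 1.551×10^-5 + 2.622 + 0.3692 = 2.991 K/W
Q = ΔT/ΣR = (347.1 K − 296.6 K)/2.991 = 16.88 W
From the inner boundary to the polyurethane foam/fibreglass batt interface, ΣR_partial = 2.622 K/W.
T_interface = T_in − Q·ΣR_partial = 347.1 K − (16.88)(2.622) = 302.8 K

T = 302.8 K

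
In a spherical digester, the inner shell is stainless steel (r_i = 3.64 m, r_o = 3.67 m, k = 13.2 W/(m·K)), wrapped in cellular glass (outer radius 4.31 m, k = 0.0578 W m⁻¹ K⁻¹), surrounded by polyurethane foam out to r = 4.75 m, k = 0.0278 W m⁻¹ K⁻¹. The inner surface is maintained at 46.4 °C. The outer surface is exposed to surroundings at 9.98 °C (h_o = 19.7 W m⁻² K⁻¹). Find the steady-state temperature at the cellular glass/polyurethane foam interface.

T = 29.1 °C

Series thermal resistances, inner to outer:
  R_stainless steel = (1/3.64 − 1/3.67)/(4πk) = 0.002246/(4π·13.2) = 1.354×10^-5 K/W
  R_cellular glass = (1/3.67 − 1/4.31)/(4πk) = 0.04046/(4π·0.0578) = 0.05571 K/W
  R_polyurethane foam = (1/4.31 − 1/4.75)/(4πk) = 0.02149/(4π·0.0278) = 0.06152 K/W
  R_conv,out = 1/(4πr²h) = 1/(4π·4.75²·19.7) = 1.790×10^-4 K/W
ΣR = 1.354×10^-5 + 0.05571 + 0.06152 + 1.790×10^-4 = 0.1174 K/W
Q = ΔT/ΣR = (46.4 °C − 9.98 °C)/0.1174 = 310.2 W
From the inner boundary to the cellular glass/polyurethane foam interface, ΣR_partial = 0.05572 K/W.
T_interface = T_in − Q·ΣR_partial = 46.4 °C − (310.2)(0.05572) = 29.1 °C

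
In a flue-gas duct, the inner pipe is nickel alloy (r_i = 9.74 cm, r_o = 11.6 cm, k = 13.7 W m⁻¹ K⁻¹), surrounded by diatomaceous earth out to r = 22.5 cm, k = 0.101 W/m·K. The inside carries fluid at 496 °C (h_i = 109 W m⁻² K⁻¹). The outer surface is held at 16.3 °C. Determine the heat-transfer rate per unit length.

Series thermal resistances, inner to outer:
  R'_conv,in = 1/(2πr h) = 1/(2π·0.0974·109) = 0.01499 m·K/W
  R'_nickel alloy = ln(0.116/0.0974)/(2πk) = 0.1748/(2π·13.7) = 0.002030 m·K/W
  R'_diatomaceous earth = ln(0.225/0.116)/(2πk) = 0.6625/(2π·0.101) = 1.044 m·K/W
ΣR = 0.01499 + 0.002030 + 1.044 = 1.061 m·K/W
Q' = ΔT/ΣR = (496 °C − 16.3 °C)/1.061 = 452 W/m

Q' = 452 W/m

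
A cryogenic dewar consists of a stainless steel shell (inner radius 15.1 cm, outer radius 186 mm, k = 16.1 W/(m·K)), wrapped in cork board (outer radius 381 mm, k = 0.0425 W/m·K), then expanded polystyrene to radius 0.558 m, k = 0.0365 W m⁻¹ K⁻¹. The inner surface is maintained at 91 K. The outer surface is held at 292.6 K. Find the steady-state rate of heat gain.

Q = 28.9 W

Resistance network (inner→outer):
  R_stainless steel = (1/0.151 − 1/0.186)/(4πk) = 1.246/(4π·16.1) = 0.006159 K/W
  R_cork board = (1/0.186 − 1/0.381)/(4πk) = 2.752/(4π·0.0425) = 5.152 K/W
  R_expanded polystyrene = (1/0.381 − 1/0.558)/(4πk) = 0.8326/(4π·0.0365) = 1.815 K/W
ΣR = 0.006159 + 5.152 + 1.815 = 6.973 K/W
Q = ΔT/ΣR = (91 K − 292.6 K)/6.973 = -28.9 W
(Negative Q ⇒ heat flows inward; heat gain = 28.9 W.)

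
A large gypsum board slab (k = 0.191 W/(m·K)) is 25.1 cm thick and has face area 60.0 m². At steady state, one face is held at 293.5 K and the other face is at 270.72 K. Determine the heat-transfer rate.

Q = kA·ΔT/L = 0.191 × 60.0 × |293.5 K − 270.72 K| / 0.251 = 1040 W

Q = 1040 W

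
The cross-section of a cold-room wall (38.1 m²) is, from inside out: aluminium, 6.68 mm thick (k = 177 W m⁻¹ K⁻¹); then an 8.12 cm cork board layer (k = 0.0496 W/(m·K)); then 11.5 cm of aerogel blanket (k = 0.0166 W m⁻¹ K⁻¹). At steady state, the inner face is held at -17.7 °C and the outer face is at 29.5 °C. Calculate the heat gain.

Treat each layer as a resistance in series:
  R_aluminium = L/(kA) = 0.00668/(177·38.1) = 9.906×10^-7 K/W
  R_cork board = L/(kA) = 0.0812/(0.0496·38.1) = 0.04297 K/W
  R_aerogel blanket = L/(kA) = 0.115/(0.0166·38.1) = 0.1818 K/W
ΣR = 9.906×10^-7 + 0.04297 + 0.1818 = 0.2248 K/W
Q = ΔT/ΣR = (-17.7 °C − 29.5 °C)/0.2248 = -210 W
(Negative Q ⇒ heat flows inward; heat gain = 210 W.)

Q = 210 W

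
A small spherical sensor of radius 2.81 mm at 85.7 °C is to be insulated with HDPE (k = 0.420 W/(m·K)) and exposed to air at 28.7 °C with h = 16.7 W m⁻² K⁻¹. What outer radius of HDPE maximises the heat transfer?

For a sphere, r_cr = 2k_ins/h = 2·0.420/16.7 = 0.0503 m = 5.03 cm

r_cr = 5.03 cm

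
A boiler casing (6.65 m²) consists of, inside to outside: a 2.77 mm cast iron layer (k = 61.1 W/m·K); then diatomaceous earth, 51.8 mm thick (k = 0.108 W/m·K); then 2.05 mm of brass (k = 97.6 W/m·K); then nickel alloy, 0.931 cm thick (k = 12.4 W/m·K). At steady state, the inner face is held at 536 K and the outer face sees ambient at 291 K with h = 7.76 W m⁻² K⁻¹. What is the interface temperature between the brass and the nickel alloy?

Resistance network (inner→outer):
  R_cast iron = L/(kA) = 0.00277/(61.1·6.65) = 6.817×10^-6 K/W
  R_diatomaceous earth = L/(kA) = 0.0518/(0.108·6.65) = 0.07212 K/W
  R_brass = L/(kA) = 0.00205/(97.6·6.65) = 3.159×10^-6 K/W
  R_nickel alloy = L/(kA) = 0.00931/(12.4·6.65) = 1.129×10^-4 K/W
  R_conv,out = 1/(hA) = 1/(7.76·6.65) = 0.01938 K/W
ΣR = 6.817×10^-6 + 0.07212 + 3.159×10^-6 + 1.129×10^-4 + 0.01938 = 0.09162 K/W
Q = ΔT/ΣR = (536 K − 291 K)/0.09162 = 2674 W
From the inner boundary to the brass/nickel alloy interface, ΣR_partial = 0.07213 K/W.
T_interface = T_in − Q·ΣR_partial = 536 K − (2674)(0.07213) = 343.1 K

T = 343.1 K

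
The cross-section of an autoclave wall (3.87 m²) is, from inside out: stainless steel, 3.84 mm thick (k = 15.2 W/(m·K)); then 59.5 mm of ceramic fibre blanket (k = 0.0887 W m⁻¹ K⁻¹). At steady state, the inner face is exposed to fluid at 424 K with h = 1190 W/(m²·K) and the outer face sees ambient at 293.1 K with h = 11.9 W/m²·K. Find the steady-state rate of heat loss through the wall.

Q = 670 W

Resistance network (inner→outer):
  R_conv,in = 1/(hA) = 1/(1190·3.87) = 2.171×10^-4 K/W
  R_stainless steel = L/(kA) = 0.00384/(15.2·3.87) = 6.528×10^-5 K/W
  R_ceramic fibre blanket = L/(kA) = 0.0595/(0.0887·3.87) = 0.1733 K/W
  R_conv,out = 1/(hA) = 1/(11.9·3.87) = 0.02171 K/W
ΣR = 2.171×10^-4 + 6.528×10^-5 + 0.1733 + 0.02171 = 0.1953 K/W
Q = ΔT/ΣR = (424 K − 293.1 K)/0.1953 = 670 W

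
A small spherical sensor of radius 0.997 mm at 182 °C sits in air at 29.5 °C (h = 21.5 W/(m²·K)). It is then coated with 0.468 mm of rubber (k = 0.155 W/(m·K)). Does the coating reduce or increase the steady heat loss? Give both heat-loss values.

Critical radius for a sphere: r_cr = 2k/h = 0.0144 m = 1.44 cm.
Outer radius after coating: r₂ = 9.97×10^-4 + 4.68×10^-4 = 0.001465 m.
Since r₁ < r_cr and r₂ ≤ r_cr, the coating moves toward the maximum at r_cr — heat loss rises.
Bare: R = 1/(4πr₁²h) = 3724 K/W; Q = 152.5/3724 = 0.0410 W.
Coated: R = R_cond + R_conv = 1889 K/W; Q = 152.5/1889 = 0.0807 W.

increases: 0.0410 → 0.0807 W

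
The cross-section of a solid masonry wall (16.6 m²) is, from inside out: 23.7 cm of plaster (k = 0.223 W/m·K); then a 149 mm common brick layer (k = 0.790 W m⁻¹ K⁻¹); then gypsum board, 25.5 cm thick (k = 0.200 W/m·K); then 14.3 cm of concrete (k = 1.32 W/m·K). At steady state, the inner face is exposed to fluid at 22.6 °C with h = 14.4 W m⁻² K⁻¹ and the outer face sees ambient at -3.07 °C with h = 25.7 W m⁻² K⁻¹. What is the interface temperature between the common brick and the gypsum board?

T = 10.2 °C

Treat each layer as a resistance in series:
  R_conv,in = 1/(hA) = 1/(14.4·16.6) = 0.004183 K/W
  R_plaster = L/(kA) = 0.237/(0.223·16.6) = 0.06402 K/W
  R_common brick = L/(kA) = 0.149/(0.790·16.6) = 0.01136 K/W
  R_gypsum board = L/(kA) = 0.255/(0.200·16.6) = 0.07681 K/W
  R_concrete = L/(kA) = 0.143/(1.32·16.6) = 0.006526 K/W
  R_conv,out = 1/(hA) = 1/(25.7·16.6) = 0.002344 K/W
ΣR = 0.004183 + 0.06402 + 0.01136 + 0.07681 + 0.006526 + 0.002344 = 0.1652 K/W
Q = ΔT/ΣR = (22.6 °C − -3.07 °C)/0.1652 = 155.4 W
From the inner boundary to the common brick/gypsum board interface, ΣR_partial = 0.07956 K/W.
T_interface = T_in − Q·ΣR_partial = 22.6 °C − (155.4)(0.07956) = 10.2 °C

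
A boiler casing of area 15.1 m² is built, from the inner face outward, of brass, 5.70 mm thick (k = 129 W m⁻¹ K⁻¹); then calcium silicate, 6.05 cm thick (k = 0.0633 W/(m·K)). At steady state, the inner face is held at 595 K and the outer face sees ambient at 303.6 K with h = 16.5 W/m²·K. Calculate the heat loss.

Resistance network (inner→outer):
  R_brass = L/(kA) = 0.00570/(129·15.1) = 2.926×10^-6 K/W
  R_calcium silicate = L/(kA) = 0.0605/(0.0633·15.1) = 0.06330 K/W
  R_conv,out = 1/(hA) = 1/(16.5·15.1) = 0.004014 K/W
ΣR = 2.926×10^-6 + 0.06330 + 0.004014 = 0.06732 K/W
Q = ΔT/ΣR = (595 K − 303.6 K)/0.06732 = 4330 W

Q = 4330 W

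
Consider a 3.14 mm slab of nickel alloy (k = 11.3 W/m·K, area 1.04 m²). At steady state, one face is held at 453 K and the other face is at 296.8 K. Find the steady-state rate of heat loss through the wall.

Q = 585 kW

Q = kA·ΔT/L = 11.3 × 1.04 × |453 K − 296.8 K| / 0.00314 = 5.85×10^5 W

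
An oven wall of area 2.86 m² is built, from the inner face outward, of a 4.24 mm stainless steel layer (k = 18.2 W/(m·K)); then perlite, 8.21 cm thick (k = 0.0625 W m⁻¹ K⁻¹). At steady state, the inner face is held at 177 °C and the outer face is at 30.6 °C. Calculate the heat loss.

Q = 319 W

Series thermal resistances, inner to outer:
  R_stainless steel = L/(kA) = 0.00424/(18.2·2.86) = 8.146×10^-5 K/W
  R_perlite = L/(kA) = 0.0821/(0.0625·2.86) = 0.4593 K/W
ΣR = 8.146×10^-5 + 0.4593 = 0.4594 K/W
Q = ΔT/ΣR = (177 °C − 30.6 °C)/0.4594 = 319 W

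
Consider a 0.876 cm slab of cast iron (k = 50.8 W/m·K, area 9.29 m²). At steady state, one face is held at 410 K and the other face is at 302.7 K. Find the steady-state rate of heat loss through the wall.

Q = 5780 kW

Q = kA·ΔT/L = 50.8 × 9.29 × |410 K − 302.7 K| / 0.00876 = 5.78×10^6 W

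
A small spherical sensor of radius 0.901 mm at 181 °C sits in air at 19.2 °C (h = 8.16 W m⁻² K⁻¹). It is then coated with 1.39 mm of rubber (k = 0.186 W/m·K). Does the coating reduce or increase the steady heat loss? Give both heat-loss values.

increases: 0.0135 → 0.0754 W

Critical radius for a sphere: r_cr = 2k/h = 0.0456 m = 4.56 cm.
Outer radius after coating: r₂ = 9.01×10^-4 + 0.00139 = 0.002291 m.
Since r₁ < r_cr and r₂ ≤ r_cr, the coating moves toward the maximum at r_cr — heat loss rises.
Bare: R = 1/(4πr₁²h) = 12010 K/W; Q = 161.8/12010 = 0.0135 W.
Coated: R = R_cond + R_conv = 2146 K/W; Q = 161.8/2146 = 0.0754 W.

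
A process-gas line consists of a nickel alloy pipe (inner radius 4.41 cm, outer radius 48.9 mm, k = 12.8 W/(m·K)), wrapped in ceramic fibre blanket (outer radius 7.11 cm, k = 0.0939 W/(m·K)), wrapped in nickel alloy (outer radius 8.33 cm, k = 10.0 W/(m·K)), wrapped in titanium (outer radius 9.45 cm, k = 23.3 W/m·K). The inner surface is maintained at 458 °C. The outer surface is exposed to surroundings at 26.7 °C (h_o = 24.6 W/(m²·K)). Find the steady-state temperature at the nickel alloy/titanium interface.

Treat each layer as a resistance in series:
  R'_nickel alloy = ln(0.0489/0.0441)/(2πk) = 0.1033/(2π·12.8) = 0.001285 m·K/W
  R'_ceramic fibre blanket = ln(0.0711/0.0489)/(2πk) = 0.3743/(2π·0.0939) = 0.6344 m·K/W
  R'_nickel alloy = ln(0.0833/0.0711)/(2πk) = 0.1584/(2π·10.0) = 0.002520 m·K/W
  R'_titanium = ln(0.0945/0.0833)/(2πk) = 0.1262/(2π·23.3) = 8.617×10^-4 m·K/W
  R'_conv,out = 1/(2πr h) = 1/(2π·0.0945·24.6) = 0.06846 m·K/W
ΣR = 0.001285 + 0.6344 + 0.002520 + 8.617×10^-4 + 0.06846 = 0.7075 m·K/W
Q' = ΔT/ΣR = (458 °C − 26.7 °C)/0.7075 = 609.6 W/m
From the inner boundary to the nickel alloy/titanium interface, ΣR_partial = 0.6382 m·K/W.
T_interface = T_in − Q'·ΣR_partial = 458 °C − (609.6)(0.6382) = 69.0 °C

T = 69.0 °C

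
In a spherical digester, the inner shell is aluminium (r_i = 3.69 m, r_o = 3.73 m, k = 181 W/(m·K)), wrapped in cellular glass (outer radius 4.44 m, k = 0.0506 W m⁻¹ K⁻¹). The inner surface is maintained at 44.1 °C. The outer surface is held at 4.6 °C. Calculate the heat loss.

Q = 586 W

Treat each layer as a resistance in series:
  R_aluminium = (1/3.69 − 1/3.73)/(4πk) = 0.002906/(4π·181) = 1.278×10^-6 K/W
  R_cellular glass = (1/3.73 − 1/4.44)/(4πk) = 0.04287/(4π·0.0506) = 0.06742 K/W
ΣR = 1.278×10^-6 + 0.06742 = 0.06742 K/W
Q = ΔT/ΣR = (44.1 °C − 4.6 °C)/0.06742 = 586 W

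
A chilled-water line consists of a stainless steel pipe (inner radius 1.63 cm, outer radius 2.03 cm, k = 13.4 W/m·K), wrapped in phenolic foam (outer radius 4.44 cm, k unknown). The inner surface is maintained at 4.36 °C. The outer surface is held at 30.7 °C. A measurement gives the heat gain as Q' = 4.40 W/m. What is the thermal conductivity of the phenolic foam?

k = 0.0208 W/m·K

ΣR = ΔT/Q' = |4.36 − 30.7|/4.40 = 5.986 m·K/W
Known resistances:
  R'_stainless steel = ln(0.0203/0.0163)/(2πk) = 0.2195/(2π·13.4) = 0.002607 m·K/W
R_phenolic foam = ΣR − ΣR_known = 5.986 − 0.002607 = 5.983 m·K/W
ln(r₂/r₁)/(2πk) = 5.983 ⇒ k = 0.7826/(2π·5.983) = 0.0208 W/m·K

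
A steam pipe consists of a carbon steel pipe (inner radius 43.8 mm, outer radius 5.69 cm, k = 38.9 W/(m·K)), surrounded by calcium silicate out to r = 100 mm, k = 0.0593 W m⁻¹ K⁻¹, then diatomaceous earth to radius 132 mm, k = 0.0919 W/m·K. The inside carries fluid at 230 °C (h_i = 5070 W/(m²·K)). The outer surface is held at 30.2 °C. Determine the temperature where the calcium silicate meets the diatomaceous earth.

T = 78.3 °C

Treat each layer as a resistance in series:
  R'_conv,in = 1/(2πr h) = 1/(2π·0.0438·5070) = 7.167×10^-4 m·K/W
  R'_carbon steel = ln(0.0569/0.0438)/(2πk) = 0.2617/(2π·38.9) = 0.001071 m·K/W
  R'_calcium silicate = ln(0.100/0.0569)/(2πk) = 0.5639/(2π·0.0593) = 1.513 m·K/W
  R'_diatomaceous earth = ln(0.132/0.100)/(2πk) = 0.2776/(2π·0.0919) = 0.4808 m·K/W
ΣR = 7.167×10^-4 + 0.001071 + 1.513 + 0.4808 = 1.996 m·K/W
Q' = ΔT/ΣR = (230 °C − 30.2 °C)/1.996 = 100.1 W/m
From the inner boundary to the calcium silicate/diatomaceous earth interface, ΣR_partial = 1.515 m·K/W.
T_interface = T_in − Q'·ΣR_partial = 230 °C − (100.1)(1.515) = 78.3 °C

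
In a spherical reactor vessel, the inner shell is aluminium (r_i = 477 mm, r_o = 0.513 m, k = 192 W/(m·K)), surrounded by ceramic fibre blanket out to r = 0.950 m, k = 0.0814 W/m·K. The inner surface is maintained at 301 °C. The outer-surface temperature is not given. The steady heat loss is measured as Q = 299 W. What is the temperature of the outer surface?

T_out = 38.9 °C

Sum the resistances:
  R_aluminium = (1/0.477 − 1/0.513)/(4πk) = 0.1471/(4π·192) = 6.098×10^-5 K/W
  R_ceramic fibre blanket = (1/0.513 − 1/0.950)/(4πk) = 0.8967/(4π·0.0814) = 0.8766 K/W
ΣR = 0.8767 K/W
ΔT = Q·ΣR = 299 × 0.8767 = 262.1 K
Heat flows outward, so T_out = T_in − ΔT = 301 − 262.1 = 38.9 °C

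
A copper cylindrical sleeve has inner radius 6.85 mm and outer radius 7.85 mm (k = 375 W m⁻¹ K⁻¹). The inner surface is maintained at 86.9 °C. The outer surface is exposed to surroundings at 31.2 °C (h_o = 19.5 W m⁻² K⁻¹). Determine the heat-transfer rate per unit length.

Resistance network (inner→outer):
  R'_copper = ln(0.00785/0.00685)/(2πk) = 0.1363/(2π·375) = 5.783×10^-5 m·K/W
  R'_conv,out = 1/(2πr h) = 1/(2π·0.00785·19.5) = 1.040 m·K/W
ΣR = 5.783×10^-5 + 1.040 = 1.040 m·K/W
Q' = ΔT/ΣR = (86.9 °C − 31.2 °C)/1.040 = 53.6 W/m

Q' = 53.6 W/m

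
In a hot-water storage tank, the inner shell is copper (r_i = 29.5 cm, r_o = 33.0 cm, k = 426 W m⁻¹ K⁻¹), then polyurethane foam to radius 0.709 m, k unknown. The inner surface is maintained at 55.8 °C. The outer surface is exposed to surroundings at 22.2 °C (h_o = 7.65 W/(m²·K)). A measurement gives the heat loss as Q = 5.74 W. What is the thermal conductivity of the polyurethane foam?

ΣR = ΔT/Q = |55.8 − 22.2|/5.74 = 5.854 K/W
Known resistances:
  R_copper = (1/0.295 − 1/0.330)/(4πk) = 0.3595/(4π·426) = 6.716×10^-5 K/W
  R_conv,out = 1/(4πr²h) = 1/(4π·0.709²·7.65) = 0.02069 K/W
R_polyurethane foam = ΣR − ΣR_known = 5.854 − 0.02076 = 5.833 K/W
(1/r₁−1/r₂)/(4πk) = 5.833 ⇒ k = 1.620/(4π·5.833) = 0.0221 W/m·K

k = 0.0221 W/m·K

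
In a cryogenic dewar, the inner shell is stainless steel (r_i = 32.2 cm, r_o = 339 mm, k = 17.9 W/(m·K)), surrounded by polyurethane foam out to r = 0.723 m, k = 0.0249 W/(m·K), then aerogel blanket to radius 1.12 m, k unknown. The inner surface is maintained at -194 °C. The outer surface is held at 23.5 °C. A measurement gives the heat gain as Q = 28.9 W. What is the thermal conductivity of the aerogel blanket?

ΣR = ΔT/Q = |-194 − 23.5|/28.9 = 7.526 K/W
Known resistances:
  R_stainless steel = (1/0.322 − 1/0.339)/(4πk) = 0.1557/(4π·17.9) = 6.924×10^-4 K/W
  R_polyurethane foam = (1/0.339 − 1/0.723)/(4πk) = 1.567/(4π·0.0249) = 5.007 K/W
R_aerogel blanket = ΣR − ΣR_known = 7.526 − 5.008 = 2.518 K/W
(1/r₁−1/r₂)/(4πk) = 2.518 ⇒ k = 0.4903/(4π·2.518) = 0.0155 W/m·K

k = 0.0155 W/m·K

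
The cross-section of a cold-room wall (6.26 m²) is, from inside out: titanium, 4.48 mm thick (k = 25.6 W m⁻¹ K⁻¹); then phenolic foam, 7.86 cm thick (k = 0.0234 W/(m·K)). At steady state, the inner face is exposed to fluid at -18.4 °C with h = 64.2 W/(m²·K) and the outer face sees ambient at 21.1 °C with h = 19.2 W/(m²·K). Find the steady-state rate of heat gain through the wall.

Resistance network (inner→outer):
  R_conv,in = 1/(hA) = 1/(64.2·6.26) = 0.002488 K/W
  R_titanium = L/(kA) = 0.00448/(25.6·6.26) = 2.796×10^-5 K/W
  R_phenolic foam = L/(kA) = 0.0786/(0.0234·6.26) = 0.5366 K/W
  R_conv,out = 1/(hA) = 1/(19.2·6.26) = 0.008320 K/W
ΣR = 0.002488 + 2.796×10^-5 + 0.5366 + 0.008320 = 0.5474 K/W
Q = ΔT/ΣR = (-18.4 °C − 21.1 °C)/0.5474 = -72.2 W
(Negative Q ⇒ heat flows inward; heat gain = 72.2 W.)

Q = 72.2 W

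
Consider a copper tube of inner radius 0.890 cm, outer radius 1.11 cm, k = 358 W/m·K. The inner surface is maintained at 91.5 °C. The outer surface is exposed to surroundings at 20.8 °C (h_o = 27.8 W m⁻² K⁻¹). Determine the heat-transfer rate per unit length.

Q' = 137 W/m

Resistance network (inner→outer):
  R'_copper = ln(0.0111/0.00890)/(2πk) = 0.2209/(2π·358) = 9.820×10^-5 m·K/W
  R'_conv,out = 1/(2πr h) = 1/(2π·0.0111·27.8) = 0.5158 m·K/W
ΣR = 9.820×10^-5 + 0.5158 = 0.5159 m·K/W
Q' = ΔT/ΣR = (91.5 °C − 20.8 °C)/0.5159 = 137 W/m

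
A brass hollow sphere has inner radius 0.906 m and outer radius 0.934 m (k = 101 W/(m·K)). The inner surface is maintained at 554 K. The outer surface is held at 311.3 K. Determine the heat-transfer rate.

Q = 9.31×10^6 W

Q = 4πk·ΔT/(1/r₁ − 1/r₂) = 4π × 101 × 242.7 / (1/0.906 − 1/0.934) = 9.31×10^6 W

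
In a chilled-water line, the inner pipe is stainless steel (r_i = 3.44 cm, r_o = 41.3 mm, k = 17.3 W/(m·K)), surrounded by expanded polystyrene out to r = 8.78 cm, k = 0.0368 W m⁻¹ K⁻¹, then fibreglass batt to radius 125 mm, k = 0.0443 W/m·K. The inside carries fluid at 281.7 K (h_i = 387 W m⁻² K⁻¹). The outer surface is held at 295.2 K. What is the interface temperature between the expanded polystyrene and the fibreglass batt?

Resistance network (inner→outer):
  R'_conv,in = 1/(2πr h) = 1/(2π·0.0344·387) = 0.01196 m·K/W
  R'_stainless steel = ln(0.0413/0.0344)/(2πk) = 0.1828/(2π·17.3) = 0.001682 m·K/W
  R'_expanded polystyrene = ln(0.0878/0.0413)/(2πk) = 0.7542/(2π·0.0368) = 3.262 m·K/W
  R'_fibreglass batt = ln(0.125/0.0878)/(2πk) = 0.3533/(2π·0.0443) = 1.269 m·K/W
ΣR = 0.01196 + 0.001682 + 3.262 + 1.269 = 4.545 m·K/W
Q' = ΔT/ΣR = (281.7 K − 295.2 K)/4.545 = -2.970 W/m
From the inner boundary to the expanded polystyrene/fibreglass batt interface, ΣR_partial = 3.276 m·K/W.
T_interface = T_in − Q'·ΣR_partial = 281.7 K − (-2.970)(3.276) = 291.4 K

T = 291.4 K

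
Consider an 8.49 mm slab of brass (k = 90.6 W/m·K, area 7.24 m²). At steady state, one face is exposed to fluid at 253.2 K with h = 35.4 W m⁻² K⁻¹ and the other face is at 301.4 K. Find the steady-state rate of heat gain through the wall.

Series thermal resistances, inner to outer:
  R_conv,in = 1/(hA) = 1/(35.4·7.24) = 0.003902 K/W
  R_brass = L/(kA) = 0.00849/(90.6·7.24) = 1.294×10^-5 K/W
ΣR = 0.003902 + 1.294×10^-5 = 0.003915 K/W
Q = ΔT/ΣR = (253.2 K − 301.4 K)/0.003915 = -12300 W
(Negative Q ⇒ heat flows inward; heat gain = 12300 W.)

Q = 12300 W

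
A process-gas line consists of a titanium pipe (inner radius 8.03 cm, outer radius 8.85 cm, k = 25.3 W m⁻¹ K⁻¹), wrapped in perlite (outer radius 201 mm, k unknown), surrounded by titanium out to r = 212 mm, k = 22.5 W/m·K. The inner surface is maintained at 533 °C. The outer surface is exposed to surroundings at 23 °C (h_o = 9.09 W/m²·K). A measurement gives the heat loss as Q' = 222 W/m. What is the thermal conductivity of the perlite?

ΣR = ΔT/Q' = |533 − 23|/222 = 2.297 m·K/W
Known resistances:
  R'_titanium = ln(0.0885/0.0803)/(2πk) = 0.09723/(2π·25.3) = 6.117×10^-4 m·K/W
  R'_titanium = ln(0.212/0.201)/(2πk) = 0.05328/(2π·22.5) = 3.769×10^-4 m·K/W
  R'_conv,out = 1/(2πr h) = 1/(2π·0.212·9.09) = 0.08259 m·K/W
R_perlite = ΣR − ΣR_known = 2.297 − 0.08358 = 2.213 m·K/W
ln(r₂/r₁)/(2πk) = 2.213 ⇒ k = 0.8203/(2π·2.213) = 0.0590 W/m·K

k = 0.0590 W/m·K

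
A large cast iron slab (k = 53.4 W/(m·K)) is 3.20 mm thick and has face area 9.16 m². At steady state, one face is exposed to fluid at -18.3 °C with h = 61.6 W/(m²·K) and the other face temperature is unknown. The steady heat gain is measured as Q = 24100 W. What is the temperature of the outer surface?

Series resistances:
  R_conv,in = 1/(hA) = 1/(61.6·9.16) = 0.001772 K/W
  R_cast iron = L/(kA) = 0.00320/(53.4·9.16) = 6.542×10^-6 K/W
ΣR = 0.001779 K/W
ΔT = Q·ΣR = 24100 × 0.001779 = 42.87 K
Heat flows inward, so T_out = T_in + ΔT = -18.3 + 42.87 = 24.6 °C

T_out = 24.6 °C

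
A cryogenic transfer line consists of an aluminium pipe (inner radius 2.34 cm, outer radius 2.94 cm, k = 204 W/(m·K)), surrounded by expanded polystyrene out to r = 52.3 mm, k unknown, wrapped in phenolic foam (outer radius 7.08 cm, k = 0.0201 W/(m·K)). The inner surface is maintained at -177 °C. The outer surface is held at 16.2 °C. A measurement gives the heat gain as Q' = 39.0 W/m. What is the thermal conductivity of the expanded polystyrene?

ΣR = ΔT/Q' = |-177 − 16.2|/39.0 = 4.954 m·K/W
Known resistances:
  R'_aluminium = ln(0.0294/0.0234)/(2πk) = 0.2283/(2π·204) = 1.781×10^-4 m·K/W
  R'_phenolic foam = ln(0.0708/0.0523)/(2πk) = 0.3029/(2π·0.0201) = 2.398 m·K/W
R_expanded polystyrene = ΣR − ΣR_known = 4.954 − 2.398 = 2.556 m·K/W
ln(r₂/r₁)/(2πk) = 2.556 ⇒ k = 0.5760/(2π·2.556) = 0.0359 W/m·K

k = 0.0359 W/m·K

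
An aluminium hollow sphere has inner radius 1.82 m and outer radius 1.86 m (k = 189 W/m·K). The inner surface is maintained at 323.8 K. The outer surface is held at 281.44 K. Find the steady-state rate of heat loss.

Q = 8.51×10^6 W

Q = 4πk·ΔT/(1/r₁ − 1/r₂) = 4π × 189 × 42.36 / (1/1.82 − 1/1.86) = 8.51×10^6 W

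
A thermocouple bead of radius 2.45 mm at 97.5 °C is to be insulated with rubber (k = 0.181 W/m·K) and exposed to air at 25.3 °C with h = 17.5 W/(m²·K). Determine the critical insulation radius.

r_cr = 2.07 cm

For a sphere, r_cr = 2k_ins/h = 2·0.181/17.5 = 0.0207 m = 2.07 cm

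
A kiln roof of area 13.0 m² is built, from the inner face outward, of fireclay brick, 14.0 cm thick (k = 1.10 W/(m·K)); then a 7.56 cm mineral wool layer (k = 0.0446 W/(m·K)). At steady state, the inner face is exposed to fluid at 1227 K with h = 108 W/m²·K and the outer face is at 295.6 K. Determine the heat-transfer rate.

Resistance network (inner→outer):
  R_conv,in = 1/(hA) = 1/(108·13.0) = 7.123×10^-4 K/W
  R_fireclay brick = L/(kA) = 0.140/(1.10·13.0) = 0.009790 K/W
  R_mineral wool = L/(kA) = 0.0756/(0.0446·13.0) = 0.1304 K/W
ΣR = 7.123×10^-4 + 0.009790 + 0.1304 = 0.1409 K/W
Q = ΔT/ΣR = (1227 K − 295.6 K)/0.1409 = 6610 W

Q = 6610 W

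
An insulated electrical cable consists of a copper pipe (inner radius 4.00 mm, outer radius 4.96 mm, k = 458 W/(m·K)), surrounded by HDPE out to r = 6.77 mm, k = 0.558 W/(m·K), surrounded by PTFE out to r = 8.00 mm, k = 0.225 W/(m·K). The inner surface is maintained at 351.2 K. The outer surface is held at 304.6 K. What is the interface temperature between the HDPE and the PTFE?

Resistance network (inner→outer):
  R'_copper = ln(0.00496/0.00400)/(2πk) = 0.2151/(2π·458) = 7.475×10^-5 m·K/W
  R'_HDPE = ln(0.00677/0.00496)/(2πk) = 0.3111/(2π·0.558) = 0.08873 m·K/W
  R'_PTFE = ln(0.00800/0.00677)/(2πk) = 0.1669/(2π·0.225) = 0.1181 m·K/W
ΣR = 7.475×10^-5 + 0.08873 + 0.1181 = 0.2069 m·K/W
Q' = ΔT/ΣR = (351.2 K − 304.6 K)/0.2069 = 225.2 W/m
From the inner boundary to the HDPE/PTFE interface, ΣR_partial = 0.08880 m·K/W.
T_interface = T_in − Q'·ΣR_partial = 351.2 K − (225.2)(0.08880) = 331.2 K

T = 331.2 K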